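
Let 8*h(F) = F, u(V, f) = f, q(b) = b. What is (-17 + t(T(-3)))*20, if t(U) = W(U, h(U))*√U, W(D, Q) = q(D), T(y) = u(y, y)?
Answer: -340 - 60*I*√3 ≈ -340.0 - 103.92*I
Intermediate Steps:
h(F) = F/8
T(y) = y
W(D, Q) = D
t(U) = U^(3/2) (t(U) = U*√U = U^(3/2))
(-17 + t(T(-3)))*20 = (-17 + (-3)^(3/2))*20 = (-17 - 3*I*√3)*20 = -340 - 60*I*√3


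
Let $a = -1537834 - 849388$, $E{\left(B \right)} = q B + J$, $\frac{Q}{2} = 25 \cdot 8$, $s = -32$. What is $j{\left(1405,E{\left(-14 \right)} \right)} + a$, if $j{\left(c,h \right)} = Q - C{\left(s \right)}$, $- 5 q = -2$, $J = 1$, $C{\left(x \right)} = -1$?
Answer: $-2386821$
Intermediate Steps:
$q = \frac{2}{5}$ ($q = \left(- \frac{1}{5}\right) \left(-2\right) = \frac{2}{5} \approx 0.4$)
$Q = 400$ ($Q = 2 \cdot 25 \cdot 8 = 2 \cdot 200 = 400$)
$E{\left(B \right)} = 1 + \frac{2 B}{5}$ ($E{\left(B \right)} = \frac{2 B}{5} + 1 = 1 + \frac{2 B}{5}$)
$a = -2387222$ ($a = -1537834 - 849388 = -2387222$)
$j{\left(c,h \right)} = 401$ ($j{\left(c,h \right)} = 400 - -1 = 400 + 1 = 401$)
$j{\left(1405,E{\left(-14 \right)} \right)} + a = 401 - 2387222 = -2386821$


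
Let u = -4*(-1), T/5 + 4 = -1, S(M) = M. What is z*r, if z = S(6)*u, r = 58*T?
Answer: -34800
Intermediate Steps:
T = -25 (T = -20 + 5*(-1) = -20 - 5 = -25)
u = 4
r = -1450 (r = 58*(-25) = -1450)
z = 24 (z = 6*4 = 24)
z*r = 24*(-1450) = -34800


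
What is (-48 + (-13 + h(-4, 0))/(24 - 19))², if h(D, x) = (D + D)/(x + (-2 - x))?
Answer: 62001/25 ≈ 2480.0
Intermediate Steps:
h(D, x) = -D (h(D, x) = (2*D)/(-2) = (2*D)*(-½) = -D)
(-48 + (-13 + h(-4, 0))/(24 - 19))² = (-48 + (-13 - 1*(-4))/(24 - 19))² = (-48 + (-13 + 4)/5)² = (-48 - 9*⅕)² = (-48 - 9/5)² = (-249/5)² = 62001/25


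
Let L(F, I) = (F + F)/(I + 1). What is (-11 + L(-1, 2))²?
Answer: 1225/9 ≈ 136.11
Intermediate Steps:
L(F, I) = 2*F/(1 + I) (L(F, I) = (2*F)/(1 + I) = 2*F/(1 + I))
(-11 + L(-1, 2))² = (-11 + 2*(-1)/(1 + 2))² = (-11 + 2*(-1)/3)² = (-11 + 2*(-1)*(⅓))² = (-11 - ⅔)² = (-35/3)² = 1225/9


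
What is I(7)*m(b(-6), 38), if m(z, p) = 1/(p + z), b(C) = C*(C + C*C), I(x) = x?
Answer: -7/142 ≈ -0.049296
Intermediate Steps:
b(C) = C*(C + C**2)
I(7)*m(b(-6), 38) = 7/(38 + (-6)**2*(1 - 6)) = 7/(38 + 36*(-5)) = 7/(38 - 180) = 7/(-142) = 7*(-1/142) = -7/142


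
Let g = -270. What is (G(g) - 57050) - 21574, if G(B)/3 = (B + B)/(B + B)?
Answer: -78621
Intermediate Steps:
G(B) = 3 (G(B) = 3*((B + B)/(B + B)) = 3*((2*B)/((2*B))) = 3*((2*B)*(1/(2*B))) = 3*1 = 3)
(G(g) - 57050) - 21574 = (3 - 57050) - 21574 = -57047 - 21574 = -78621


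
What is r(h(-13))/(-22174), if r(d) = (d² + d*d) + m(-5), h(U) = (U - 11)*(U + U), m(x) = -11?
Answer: -778741/22174 ≈ -35.120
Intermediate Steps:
h(U) = 2*U*(-11 + U) (h(U) = (-11 + U)*(2*U) = 2*U*(-11 + U))
r(d) = -11 + 2*d² (r(d) = (d² + d*d) - 11 = (d² + d²) - 11 = 2*d² - 11 = -11 + 2*d²)
r(h(-13))/(-22174) = (-11 + 2*(2*(-13)*(-11 - 13))²)/(-22174) = (-11 + 2*(2*(-13)*(-24))²)*(-1/22174) = (-11 + 2*624²)*(-1/22174) = (-11 + 2*389376)*(-1/22174) = (-11 + 778752)*(-1/22174) = 778741*(-1/22174) = -778741/22174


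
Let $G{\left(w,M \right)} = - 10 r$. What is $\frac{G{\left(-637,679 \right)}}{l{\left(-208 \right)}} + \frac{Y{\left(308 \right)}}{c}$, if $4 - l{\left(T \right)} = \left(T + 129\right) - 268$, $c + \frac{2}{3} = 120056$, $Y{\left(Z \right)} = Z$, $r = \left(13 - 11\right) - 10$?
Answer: $\frac{14568802}{63209133} \approx 0.23049$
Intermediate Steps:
$r = -8$ ($r = 2 - 10 = -8$)
$G{\left(w,M \right)} = 80$ ($G{\left(w,M \right)} = \left(-10\right) \left(-8\right) = 80$)
$c = \frac{360166}{3}$ ($c = - \frac{2}{3} + 120056 = \frac{360166}{3} \approx 1.2006 \cdot 10^{5}$)
$l{\left(T \right)} = 143 - T$ ($l{\left(T \right)} = 4 - \left(\left(T + 129\right) - 268\right) = 4 - \left(\left(129 + T\right) - 268\right) = 4 - \left(-139 + T\right) = 143 - T$)
$\frac{G{\left(-637,679 \right)}}{l{\left(-208 \right)}} + \frac{Y{\left(308 \right)}}{c} = \frac{80}{143 - -208} + \frac{308}{\frac{360166}{3}} = \frac{80}{143 + 208} + 308 \cdot \frac{3}{360166} = \frac{80}{351} + \frac{462}{180083} = \frac{14568802}{63209133}$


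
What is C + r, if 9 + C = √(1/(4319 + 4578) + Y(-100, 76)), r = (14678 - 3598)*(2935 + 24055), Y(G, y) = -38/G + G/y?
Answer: 299049191 + I*√2673747383538/1690430 ≈ 2.9905e+8 + 0.9673*I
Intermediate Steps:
r = 299049200 (r = 11080*26990 = 299049200)
C = -9 + I*√2673747383538/1690430 (C = -9 + √(1/(4319 + 4578) + (-38/(-100) - 100/76)) = -9 + √(1/8897 + (-38*(-1/100) - 100*1/76)) = -9 + √(1/8897 + (19/50 - 25/19)) = -9 + √(1/8897 - 889/950) = -9 + √(-7908483/8452150) = -9 + I*√2673747383538/1690430 ≈ -9.0 + 0.9673*I)
C + r = (-9 + I*√2673747383538/1690430) + 299049200 = 299049191 + I*√2673747383538/1690430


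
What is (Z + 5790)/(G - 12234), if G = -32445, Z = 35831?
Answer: -41621/44679 ≈ -0.93156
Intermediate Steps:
(Z + 5790)/(G - 12234) = (35831 + 5790)/(-32445 - 12234) = 41621/(-44679) = 41621*(-1/44679) = -41621/44679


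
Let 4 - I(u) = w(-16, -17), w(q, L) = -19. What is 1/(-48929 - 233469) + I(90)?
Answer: 6495153/282398 ≈ 23.000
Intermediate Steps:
I(u) = 23 (I(u) = 4 - 1*(-19) = 4 + 19 = 23)
1/(-48929 - 233469) + I(90) = 1/(-48929 - 233469) + 23 = 1/(-282398) + 23 = -1/282398 + 23 = 6495153/282398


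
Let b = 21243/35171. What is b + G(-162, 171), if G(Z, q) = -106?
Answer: -3706883/35171 ≈ -105.40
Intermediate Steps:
b = 21243/35171 (b = 21243*(1/35171) = 21243/35171 ≈ 0.60399)
b + G(-162, 171) = 21243/35171 - 106 = -3706883/35171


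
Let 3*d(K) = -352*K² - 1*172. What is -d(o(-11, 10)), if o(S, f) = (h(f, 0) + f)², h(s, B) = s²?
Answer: 51536320172/3 ≈ 1.7179e+10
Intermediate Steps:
o(S, f) = (f + f²)² (o(S, f) = (f² + f)² = (f + f²)²)
d(K) = -172/3 - 352*K²/3 (d(K) = (-352*K² - 1*172)/3 = (-352*K² - 172)/3 = (-172 - 352*K²)/3 = -172/3 - 352*K²/3)
-d(o(-11, 10)) = -(-172/3 - 352*10000*(1 + 10)⁴/3) = -(-172/3 - 352*(100*11²)²/3) = -(-172/3 - 352*(100*121)²/3) = -(-172/3 - 352/3*12100²) = -(-172/3 - 352/3*146410000) = -(-172/3 - 51536320000/3) = -1*(-51536320172/3) = 51536320172/3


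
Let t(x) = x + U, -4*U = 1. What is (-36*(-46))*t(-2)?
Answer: -3726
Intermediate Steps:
U = -1/4 (U = -1/4*1 = -1/4 ≈ -0.25000)
t(x) = -1/4 + x (t(x) = x - 1/4 = -1/4 + x)
(-36*(-46))*t(-2) = (-36*(-46))*(-1/4 - 2) = 1656*(-9/4) = -3726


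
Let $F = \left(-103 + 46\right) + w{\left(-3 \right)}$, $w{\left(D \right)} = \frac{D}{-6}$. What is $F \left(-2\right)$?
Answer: $113$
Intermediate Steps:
$w{\left(D \right)} = - \frac{D}{6}$ ($w{\left(D \right)} = D \left(- \frac{1}{6}\right) = - \frac{D}{6}$)
$F = - \frac{113}{2}$ ($F = \left(-103 + 46\right) - - \frac{1}{2} = -57 + \frac{1}{2} = - \frac{113}{2} \approx -56.5$)
$F \left(-2\right) = \left(- \frac{113}{2}\right) \left(-2\right) = 113$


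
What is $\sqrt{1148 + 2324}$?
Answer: $4 \sqrt{217} \approx 58.924$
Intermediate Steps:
$\sqrt{1148 + 2324} = \sqrt{3472} = 4 \sqrt{217}$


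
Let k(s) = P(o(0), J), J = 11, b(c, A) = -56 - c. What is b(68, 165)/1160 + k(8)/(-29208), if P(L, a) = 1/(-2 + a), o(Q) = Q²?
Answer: -4074661/38116440 ≈ -0.10690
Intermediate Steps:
k(s) = ⅑ (k(s) = 1/(-2 + 11) = 1/9 = ⅑)
b(68, 165)/1160 + k(8)/(-29208) = (-56 - 1*68)/1160 + (⅑)/(-29208) = (-56 - 68)*(1/1160) + (⅑)*(-1/29208) = -124*1/1160 - 1/262872 = -31/290 - 1/262872 = -4074661/38116440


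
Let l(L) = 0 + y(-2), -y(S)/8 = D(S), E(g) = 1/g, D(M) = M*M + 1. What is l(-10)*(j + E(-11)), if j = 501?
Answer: -220400/11 ≈ -20036.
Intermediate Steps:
D(M) = 1 + M² (D(M) = M² + 1 = 1 + M²)
y(S) = -8 - 8*S² (y(S) = -8*(1 + S²) = -8 - 8*S²)
l(L) = -40 (l(L) = 0 + (-8 - 8*(-2)²) = 0 + (-8 - 8*4) = 0 + (-8 - 32) = 0 - 40 = -40)
l(-10)*(j + E(-11)) = -40*(501 + 1/(-11)) = -40*(501 - 1/11) = -40*5510/11 = -220400/11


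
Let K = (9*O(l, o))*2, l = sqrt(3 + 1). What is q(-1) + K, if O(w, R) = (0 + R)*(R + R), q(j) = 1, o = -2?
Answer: 145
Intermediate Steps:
l = 2 (l = sqrt(4) = 2)
O(w, R) = 2*R**2 (O(w, R) = R*(2*R) = 2*R**2)
K = 144 (K = (9*(2*(-2)**2))*2 = (9*(2*4))*2 = (9*8)*2 = 72*2 = 144)
q(-1) + K = 1 + 144 = 145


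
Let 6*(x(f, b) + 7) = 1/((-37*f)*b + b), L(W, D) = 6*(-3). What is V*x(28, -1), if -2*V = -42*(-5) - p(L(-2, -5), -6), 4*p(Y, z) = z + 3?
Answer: 12214789/16560 ≈ 737.61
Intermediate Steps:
L(W, D) = -18
x(f, b) = -7 + 1/(6*(b - 37*b*f)) (x(f, b) = -7 + 1/(6*((-37*f)*b + b)) = -7 + 1/(6*(-37*b*f + b)) = -7 + 1/(6*(b - 37*b*f)))
p(Y, z) = 3/4 + z/4 (p(Y, z) = (z + 3)/4 = (3 + z)/4 = 3/4 + z/4)
V = -843/8 (V = -(-42*(-5) - (3/4 + (1/4)*(-6)))/2 = -(210 - (3/4 - 3/2))/2 = -(210 - 1*(-3/4))/2 = -(210 + 3/4)/2 = -1/2*843/4 = -843/8 ≈ -105.38)
V*x(28, -1) = -281*(-1 + 42*(-1) - 1554*(-1)*28)/(16*(-1)*(-1 + 37*28)) = -281*(-1)*(-1 - 42 + 43512)/(16*(-1 + 1036)) = -281*(-1)*43469/(16*1035) = -843/8*(-43469/6210) = 12214789/16560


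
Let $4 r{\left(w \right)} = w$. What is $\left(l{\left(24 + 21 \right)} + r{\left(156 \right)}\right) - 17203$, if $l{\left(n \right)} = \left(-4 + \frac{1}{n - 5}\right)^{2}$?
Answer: $- \frac{27437119}{1600} \approx -17148.0$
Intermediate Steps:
$r{\left(w \right)} = \frac{w}{4}$
$l{\left(n \right)} = \left(-4 + \frac{1}{-5 + n}\right)^{2}$
$\left(l{\left(24 + 21 \right)} + r{\left(156 \right)}\right) - 17203 = \left(\frac{\left(-21 + 4 \left(24 + 21\right)\right)^{2}}{\left(-5 + \left(24 + 21\right)\right)^{2}} + \frac{1}{4} \cdot 156\right) - 17203 = \left(\frac{\left(-21 + 4 \cdot 45\right)^{2}}{\left(-5 + 45\right)^{2}} + 39\right) - 17203 = \left(\frac{\left(-21 + 180\right)^{2}}{1600} + 39\right) - 17203 = \left(159^{2} \cdot \frac{1}{1600} + 39\right) - 17203 = \left(25281 \cdot \frac{1}{1600} + 39\right) - 17203 = \left(\frac{25281}{1600} + 39\right) - 17203 = \frac{87681}{1600} - 17203 = - \frac{27437119}{1600}$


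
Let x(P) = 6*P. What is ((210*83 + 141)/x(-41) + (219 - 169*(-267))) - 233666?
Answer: -15448425/82 ≈ -1.8840e+5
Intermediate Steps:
((210*83 + 141)/x(-41) + (219 - 169*(-267))) - 233666 = ((210*83 + 141)/((6*(-41))) + (219 - 169*(-267))) - 233666 = ((17430 + 141)/(-246) + (219 + 45123)) - 233666 = (17571*(-1/246) + 45342) - 233666 = (-5857/82 + 45342) - 233666 = 3712187/82 - 233666 = -15448425/82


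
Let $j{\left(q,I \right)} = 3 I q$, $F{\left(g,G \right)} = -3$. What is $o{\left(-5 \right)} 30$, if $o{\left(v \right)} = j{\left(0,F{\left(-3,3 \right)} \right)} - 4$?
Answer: $-120$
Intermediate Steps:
$j{\left(q,I \right)} = 3 I q$
$o{\left(v \right)} = -4$ ($o{\left(v \right)} = 3 \left(-3\right) 0 - 4 = 0 - 4 = -4$)
$o{\left(-5 \right)} 30 = \left(-4\right) 30 = -120$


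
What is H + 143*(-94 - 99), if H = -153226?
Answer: -180825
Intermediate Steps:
H + 143*(-94 - 99) = -153226 + 143*(-94 - 99) = -153226 + 143*(-193) = -153226 - 27599 = -180825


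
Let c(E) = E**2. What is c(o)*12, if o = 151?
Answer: 273612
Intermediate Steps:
c(o)*12 = 151**2*12 = 22801*12 = 273612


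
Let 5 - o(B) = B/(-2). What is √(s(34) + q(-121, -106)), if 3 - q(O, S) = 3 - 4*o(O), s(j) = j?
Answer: 2*I*√47 ≈ 13.711*I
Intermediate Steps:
o(B) = 5 + B/2 (o(B) = 5 - B/(-2) = 5 - B*(-1)/2 = 5 - (-1)*B/2 = 5 + B/2)
q(O, S) = 20 + 2*O (q(O, S) = 3 - (3 - 4*(5 + O/2)) = 3 - (3 + (-20 - 2*O)) = 3 - (-17 - 2*O) = 3 + (17 + 2*O) = 20 + 2*O)
√(s(34) + q(-121, -106)) = √(34 + (20 + 2*(-121))) = √(34 + (20 - 242)) = √(34 - 222) = √(-188) = 2*I*√47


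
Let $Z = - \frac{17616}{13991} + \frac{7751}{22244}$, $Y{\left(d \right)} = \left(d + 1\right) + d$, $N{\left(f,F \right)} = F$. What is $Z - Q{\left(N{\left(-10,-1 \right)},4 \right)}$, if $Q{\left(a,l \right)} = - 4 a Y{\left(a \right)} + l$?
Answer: $- \frac{283406063}{311215804} \approx -0.91064$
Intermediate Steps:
$Y{\left(d \right)} = 1 + 2 d$ ($Y{\left(d \right)} = \left(1 + d\right) + d = 1 + 2 d$)
$Q{\left(a,l \right)} = l - 4 a \left(1 + 2 a\right)$ ($Q{\left(a,l \right)} = - 4 a \left(1 + 2 a\right) + l = l - 4 a \left(1 + 2 a\right)$)
$Z = - \frac{283406063}{311215804}$ ($Z = \left(-17616\right) \frac{1}{13991} + 7751 \cdot \frac{1}{22244} = - \frac{17616}{13991} + \frac{7751}{22244} = - \frac{283406063}{311215804} \approx -0.91064$)
$Z - Q{\left(N{\left(-10,-1 \right)},4 \right)} = - \frac{283406063}{311215804} - \left(4 - - 4 \left(1 + 2 \left(-1\right)\right)\right) = - \frac{283406063}{311215804} - \left(4 - - 4 \left(1 - 2\right)\right) = - \frac{283406063}{311215804} - \left(4 - \left(-4\right) \left(-1\right)\right) = - \frac{283406063}{311215804} - \left(4 - 4\right) = - \frac{283406063}{311215804} - 0 = - \frac{283406063}{311215804} + 0 = - \frac{283406063}{311215804}$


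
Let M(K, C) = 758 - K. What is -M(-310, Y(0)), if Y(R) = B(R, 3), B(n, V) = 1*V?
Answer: -1068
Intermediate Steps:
B(n, V) = V
Y(R) = 3
-M(-310, Y(0)) = -(758 - 1*(-310)) = -(758 + 310) = -1*1068 = -1068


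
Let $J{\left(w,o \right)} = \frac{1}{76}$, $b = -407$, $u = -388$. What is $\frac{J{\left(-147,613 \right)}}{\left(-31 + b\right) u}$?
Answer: $\frac{1}{12915744} \approx 7.7425 \cdot 10^{-8}$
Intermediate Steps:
$J{\left(w,o \right)} = \frac{1}{76}$
$\frac{J{\left(-147,613 \right)}}{\left(-31 + b\right) u} = \frac{1}{76 \left(-31 - 407\right) \left(-388\right)} = \frac{1}{76 \left(\left(-438\right) \left(-388\right)\right)} = \frac{1}{76 \cdot 169944} = \frac{1}{76} \cdot \frac{1}{169944} = \frac{1}{12915744}$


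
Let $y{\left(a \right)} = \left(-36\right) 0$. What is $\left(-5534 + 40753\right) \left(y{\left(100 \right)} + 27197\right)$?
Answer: $957851143$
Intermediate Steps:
$y{\left(a \right)} = 0$
$\left(-5534 + 40753\right) \left(y{\left(100 \right)} + 27197\right) = \left(-5534 + 40753\right) \left(0 + 27197\right) = 35219 \cdot 27197 = 957851143$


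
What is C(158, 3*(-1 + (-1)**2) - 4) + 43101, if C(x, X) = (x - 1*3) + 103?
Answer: 43359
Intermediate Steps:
C(x, X) = 100 + x (C(x, X) = (x - 3) + 103 = (-3 + x) + 103 = 100 + x)
C(158, 3*(-1 + (-1)**2) - 4) + 43101 = (100 + 158) + 43101 = 258 + 43101 = 43359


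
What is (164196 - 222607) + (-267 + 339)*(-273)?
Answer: -78067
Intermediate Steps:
(164196 - 222607) + (-267 + 339)*(-273) = -58411 + 72*(-273) = -58411 - 19656 = -78067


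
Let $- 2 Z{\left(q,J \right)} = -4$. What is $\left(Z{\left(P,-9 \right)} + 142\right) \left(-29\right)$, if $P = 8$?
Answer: $-4176$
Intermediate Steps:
$Z{\left(q,J \right)} = 2$ ($Z{\left(q,J \right)} = \left(- \frac{1}{2}\right) \left(-4\right) = 2$)
$\left(Z{\left(P,-9 \right)} + 142\right) \left(-29\right) = \left(2 + 142\right) \left(-29\right) = 144 \left(-29\right) = -4176$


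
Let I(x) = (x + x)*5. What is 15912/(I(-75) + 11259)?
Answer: 5304/3503 ≈ 1.5141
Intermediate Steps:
I(x) = 10*x (I(x) = (2*x)*5 = 10*x)
15912/(I(-75) + 11259) = 15912/(10*(-75) + 11259) = 15912/(-750 + 11259) = 15912/10509 = 15912*(1/10509) = 5304/3503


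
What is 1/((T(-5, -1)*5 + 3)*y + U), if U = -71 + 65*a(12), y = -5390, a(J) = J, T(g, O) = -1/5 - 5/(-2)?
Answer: -1/77446 ≈ -1.2912e-5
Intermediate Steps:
T(g, O) = 23/10 (T(g, O) = -1*1/5 - 5*(-1/2) = -1/5 + 5/2 = 23/10)
U = 709 (U = -71 + 65*12 = -71 + 780 = 709)
1/((T(-5, -1)*5 + 3)*y + U) = 1/(((23/10)*5 + 3)*(-5390) + 709) = 1/((23/2 + 3)*(-5390) + 709) = 1/((29/2)*(-5390) + 709) = 1/(-78155 + 709) = 1/(-77446) = -1/77446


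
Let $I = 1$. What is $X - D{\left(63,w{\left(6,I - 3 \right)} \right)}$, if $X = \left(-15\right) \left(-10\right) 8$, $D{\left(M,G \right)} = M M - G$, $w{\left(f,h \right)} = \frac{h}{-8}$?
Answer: $- \frac{11075}{4} \approx -2768.8$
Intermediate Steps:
$w{\left(f,h \right)} = - \frac{h}{8}$ ($w{\left(f,h \right)} = h \left(- \frac{1}{8}\right) = - \frac{h}{8}$)
$D{\left(M,G \right)} = M^{2} - G$
$X = 1200$ ($X = 150 \cdot 8 = 1200$)
$X - D{\left(63,w{\left(6,I - 3 \right)} \right)} = 1200 - \left(63^{2} - - \frac{1 - 3}{8}\right) = 1200 - \left(3969 - \left(- \frac{1}{8}\right) \left(-2\right)\right) = 1200 - \left(3969 - \frac{1}{4}\right) = 1200 - \frac{15875}{4} = - \frac{11075}{4}$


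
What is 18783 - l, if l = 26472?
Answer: -7689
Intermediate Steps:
18783 - l = 18783 - 1*26472 = 18783 - 26472 = -7689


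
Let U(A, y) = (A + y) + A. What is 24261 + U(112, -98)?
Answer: 24387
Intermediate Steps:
U(A, y) = y + 2*A
24261 + U(112, -98) = 24261 + (-98 + 2*112) = 24261 + (-98 + 224) = 24261 + 126 = 24387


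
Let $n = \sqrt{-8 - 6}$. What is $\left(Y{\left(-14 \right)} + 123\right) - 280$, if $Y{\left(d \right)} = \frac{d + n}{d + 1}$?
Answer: $- \frac{2027}{13} - \frac{i \sqrt{14}}{13} \approx -155.92 - 0.28782 i$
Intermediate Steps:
$n = i \sqrt{14}$ ($n = \sqrt{-14} = i \sqrt{14} \approx 3.7417 i$)
$Y{\left(d \right)} = \frac{d + i \sqrt{14}}{1 + d}$ ($Y{\left(d \right)} = \frac{d + i \sqrt{14}}{d + 1} = \frac{d + i \sqrt{14}}{1 + d}$)
$\left(Y{\left(-14 \right)} + 123\right) - 280 = \left(\frac{-14 + i \sqrt{14}}{1 - 14} + 123\right) - 280 = \left(\frac{-14 + i \sqrt{14}}{-13} + 123\right) - 280 = \left(- \frac{-14 + i \sqrt{14}}{13} + 123\right) - 280 = \left(\left(\frac{14}{13} - \frac{i \sqrt{14}}{13}\right) + 123\right) - 280 = \left(\frac{1613}{13} - \frac{i \sqrt{14}}{13}\right) - 280 = - \frac{2027}{13} - \frac{i \sqrt{14}}{13}$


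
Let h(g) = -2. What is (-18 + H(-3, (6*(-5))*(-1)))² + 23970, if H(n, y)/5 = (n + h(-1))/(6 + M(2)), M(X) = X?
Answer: 1562641/64 ≈ 24416.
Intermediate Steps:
H(n, y) = -5/4 + 5*n/8 (H(n, y) = 5*((n - 2)/(6 + 2)) = 5*((-2 + n)/8) = 5*((-2 + n)*(⅛)) = 5*(-¼ + n/8) = -5/4 + 5*n/8)
(-18 + H(-3, (6*(-5))*(-1)))² + 23970 = (-18 + (-5/4 + (5/8)*(-3)))² + 23970 = (-18 + (-5/4 - 15/8))² + 23970 = (-18 - 25/8)² + 23970 = (-169/8)² + 23970 = 28561/64 + 23970 = 1562641/64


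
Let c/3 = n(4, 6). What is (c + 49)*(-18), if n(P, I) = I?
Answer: -1206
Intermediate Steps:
c = 18 (c = 3*6 = 18)
(c + 49)*(-18) = (18 + 49)*(-18) = 67*(-18) = -1206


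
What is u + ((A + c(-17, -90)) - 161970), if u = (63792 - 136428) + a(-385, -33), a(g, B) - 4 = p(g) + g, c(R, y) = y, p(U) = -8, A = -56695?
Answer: -291780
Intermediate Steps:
a(g, B) = -4 + g (a(g, B) = 4 + (-8 + g) = -4 + g)
u = -73025 (u = (63792 - 136428) + (-4 - 385) = -72636 - 389 = -73025)
u + ((A + c(-17, -90)) - 161970) = -73025 + ((-56695 - 90) - 161970) = -73025 + (-56785 - 161970) = -73025 - 218755 = -291780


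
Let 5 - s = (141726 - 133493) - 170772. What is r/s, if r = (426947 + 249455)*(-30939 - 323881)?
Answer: -30000119705/20318 ≈ -1.4765e+6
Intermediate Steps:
s = 162544 (s = 5 - ((141726 - 133493) - 170772) = 5 - (8233 - 170772) = 5 - 1*(-162539) = 5 + 162539 = 162544)
r = -240000957640 (r = 676402*(-354820) = -240000957640)
r/s = -240000957640/162544 = -240000957640*1/162544 = -30000119705/20318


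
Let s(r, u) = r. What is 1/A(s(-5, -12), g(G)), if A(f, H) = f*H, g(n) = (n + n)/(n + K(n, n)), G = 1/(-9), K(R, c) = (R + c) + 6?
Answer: 51/10 ≈ 5.1000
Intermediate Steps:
K(R, c) = 6 + R + c
G = -⅑ ≈ -0.11111
g(n) = 2*n/(6 + 3*n) (g(n) = (n + n)/(n + (6 + n + n)) = (2*n)/(n + (6 + 2*n)) = (2*n)/(6 + 3*n) = 2*n/(6 + 3*n))
A(f, H) = H*f
1/A(s(-5, -12), g(G)) = 1/(((⅔)*(-⅑)/(2 - ⅑))*(-5)) = 1/(((⅔)*(-⅑)/(17/9))*(-5)) = 1/(((⅔)*(-⅑)*(9/17))*(-5)) = 1/(-2/51*(-5)) = 1/(10/51) = 51/10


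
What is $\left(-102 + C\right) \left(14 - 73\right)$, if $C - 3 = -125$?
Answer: $13216$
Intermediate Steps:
$C = -122$ ($C = 3 - 125 = -122$)
$\left(-102 + C\right) \left(14 - 73\right) = \left(-102 - 122\right) \left(14 - 73\right) = - 224 \left(14 - 73\right) = \left(-224\right) \left(-59\right) = 13216$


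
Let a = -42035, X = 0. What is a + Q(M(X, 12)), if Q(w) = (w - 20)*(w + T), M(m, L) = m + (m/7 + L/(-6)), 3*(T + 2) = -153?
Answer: -40825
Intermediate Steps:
T = -53 (T = -2 + (⅓)*(-153) = -2 - 51 = -53)
M(m, L) = -L/6 + 8*m/7 (M(m, L) = m + (m*(⅐) + L*(-⅙)) = m + (m/7 - L/6) = m + (-L/6 + m/7) = -L/6 + 8*m/7)
Q(w) = (-53 + w)*(-20 + w) (Q(w) = (w - 20)*(w - 53) = (-20 + w)*(-53 + w) = (-53 + w)*(-20 + w))
a + Q(M(X, 12)) = -42035 + (1060 + (-⅙*12 + (8/7)*0)² - 73*(-⅙*12 + (8/7)*0)) = -42035 + (1060 + (-2 + 0)² - 73*(-2 + 0)) = -42035 + (1060 + (-2)² - 73*(-2)) = -42035 + (1060 + 4 + 146) = -42035 + 1210 = -40825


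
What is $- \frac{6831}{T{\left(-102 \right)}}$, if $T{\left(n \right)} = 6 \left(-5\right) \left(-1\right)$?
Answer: $- \frac{2277}{10} \approx -227.7$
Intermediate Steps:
$T{\left(n \right)} = 30$ ($T{\left(n \right)} = \left(-30\right) \left(-1\right) = 30$)
$- \frac{6831}{T{\left(-102 \right)}} = - \frac{6831}{30} = \left(-6831\right) \frac{1}{30} = - \frac{2277}{10}$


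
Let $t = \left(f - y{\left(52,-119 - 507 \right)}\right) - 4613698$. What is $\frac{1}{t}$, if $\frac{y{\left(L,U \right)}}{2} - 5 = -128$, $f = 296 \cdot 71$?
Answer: $- \frac{1}{4592436} \approx -2.1775 \cdot 10^{-7}$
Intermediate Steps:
$f = 21016$
$y{\left(L,U \right)} = -246$ ($y{\left(L,U \right)} = 10 + 2 \left(-128\right) = 10 - 256 = -246$)
$t = -4592436$ ($t = \left(21016 - -246\right) - 4613698 = \left(21016 + 246\right) - 4613698 = 21262 - 4613698 = -4592436$)
$\frac{1}{t} = \frac{1}{-4592436} = - \frac{1}{4592436}$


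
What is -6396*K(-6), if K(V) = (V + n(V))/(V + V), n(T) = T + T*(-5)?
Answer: 9594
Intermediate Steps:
n(T) = -4*T (n(T) = T - 5*T = -4*T)
K(V) = -3/2 (K(V) = (V - 4*V)/(V + V) = (-3*V)/((2*V)) = (-3*V)*(1/(2*V)) = -3/2)
-6396*K(-6) = -6396*(-3/2) = 9594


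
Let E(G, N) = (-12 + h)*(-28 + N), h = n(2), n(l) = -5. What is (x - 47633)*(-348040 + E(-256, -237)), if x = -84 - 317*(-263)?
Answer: -12248396890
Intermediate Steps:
h = -5
E(G, N) = 476 - 17*N (E(G, N) = (-12 - 5)*(-28 + N) = -17*(-28 + N) = 476 - 17*N)
x = 83287 (x = -84 + 83371 = 83287)
(x - 47633)*(-348040 + E(-256, -237)) = (83287 - 47633)*(-348040 + (476 - 17*(-237))) = 35654*(-348040 + (476 + 4029)) = 35654*(-348040 + 4505) = 35654*(-343535) = -12248396890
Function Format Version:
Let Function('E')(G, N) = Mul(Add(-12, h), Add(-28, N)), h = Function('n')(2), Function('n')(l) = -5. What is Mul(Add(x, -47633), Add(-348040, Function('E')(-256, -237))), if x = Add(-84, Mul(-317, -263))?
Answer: -12248396890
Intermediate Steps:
h = -5
Function('E')(G, N) = Add(476, Mul(-17, N)) (Function('E')(G, N) = Mul(Add(-12, -5), Add(-28, N)) = Mul(-17, Add(-28, N)) = Add(476, Mul(-17, N)))
x = 83287 (x = Add(-84, 83371) = 83287)
Mul(Add(x, -47633), Add(-348040, Function('E')(-256, -237))) = Mul(Add(83287, -47633), Add(-348040, Add(476, Mul(-17, -237)))) = Mul(35654, Add(-348040, Add(476, 4029))) = Mul(35654, Add(-348040, 4505)) = Mul(35654, -343535) = -12248396890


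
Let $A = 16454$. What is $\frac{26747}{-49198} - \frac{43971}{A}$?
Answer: $- \frac{650845099}{202375973} \approx -3.216$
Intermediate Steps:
$\frac{26747}{-49198} - \frac{43971}{A} = \frac{26747}{-49198} - \frac{43971}{16454} = 26747 \left(- \frac{1}{49198}\right) - \frac{43971}{16454} = - \frac{26747}{49198} - \frac{43971}{16454} = - \frac{650845099}{202375973}$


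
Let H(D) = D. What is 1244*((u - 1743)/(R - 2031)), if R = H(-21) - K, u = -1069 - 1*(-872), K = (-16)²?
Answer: 603340/577 ≈ 1045.7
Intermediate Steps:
K = 256
u = -197 (u = -1069 + 872 = -197)
R = -277 (R = -21 - 1*256 = -21 - 256 = -277)
1244*((u - 1743)/(R - 2031)) = 1244*((-197 - 1743)/(-277 - 2031)) = 1244*(-1940/(-2308)) = 1244*(-1940*(-1/2308)) = 1244*(485/577) = 603340/577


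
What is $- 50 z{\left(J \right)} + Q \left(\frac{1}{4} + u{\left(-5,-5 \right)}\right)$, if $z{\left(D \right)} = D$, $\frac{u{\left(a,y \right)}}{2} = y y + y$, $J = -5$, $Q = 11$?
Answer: $\frac{2771}{4} \approx 692.75$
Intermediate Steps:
$u{\left(a,y \right)} = 2 y + 2 y^{2}$ ($u{\left(a,y \right)} = 2 \left(y y + y\right) = 2 \left(y^{2} + y\right) = 2 \left(y + y^{2}\right) = 2 y + 2 y^{2}$)
$- 50 z{\left(J \right)} + Q \left(\frac{1}{4} + u{\left(-5,-5 \right)}\right) = \left(-50\right) \left(-5\right) + 11 \left(\frac{1}{4} + 2 \left(-5\right) \left(1 - 5\right)\right) = 250 + 11 \left(\frac{1}{4} + 2 \left(-5\right) \left(-4\right)\right) = 250 + 11 \left(\frac{1}{4} + 40\right) = 250 + 11 \cdot \frac{161}{4} = 250 + \frac{1771}{4} = \frac{2771}{4}$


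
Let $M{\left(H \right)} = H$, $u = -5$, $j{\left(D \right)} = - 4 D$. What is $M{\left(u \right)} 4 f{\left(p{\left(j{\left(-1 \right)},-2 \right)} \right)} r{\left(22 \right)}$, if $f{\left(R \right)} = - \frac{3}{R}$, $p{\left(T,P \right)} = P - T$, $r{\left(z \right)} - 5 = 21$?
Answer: $-260$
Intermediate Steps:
$r{\left(z \right)} = 26$ ($r{\left(z \right)} = 5 + 21 = 26$)
$M{\left(u \right)} 4 f{\left(p{\left(j{\left(-1 \right)},-2 \right)} \right)} r{\left(22 \right)} = \left(-5\right) 4 \left(- \frac{3}{-2 - \left(-4\right) \left(-1\right)}\right) 26 = - 20 \left(- \frac{3}{-2 - 4}\right) 26 = - 20 \left(- \frac{3}{-6}\right) 26 = - 20 \left(\left(-3\right) \left(- \frac{1}{6}\right)\right) 26 = \left(-20\right) \frac{1}{2} \cdot 26 = \left(-10\right) 26 = -260$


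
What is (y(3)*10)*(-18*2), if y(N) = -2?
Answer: 720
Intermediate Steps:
(y(3)*10)*(-18*2) = (-2*10)*(-18*2) = -20*(-36) = 720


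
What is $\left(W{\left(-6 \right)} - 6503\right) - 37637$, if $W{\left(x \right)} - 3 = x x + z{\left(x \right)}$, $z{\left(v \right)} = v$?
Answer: $-44107$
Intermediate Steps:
$W{\left(x \right)} = 3 + x + x^{2}$ ($W{\left(x \right)} = 3 + \left(x x + x\right) = 3 + \left(x^{2} + x\right) = 3 + \left(x + x^{2}\right) = 3 + x + x^{2}$)
$\left(W{\left(-6 \right)} - 6503\right) - 37637 = \left(\left(3 - 6 + \left(-6\right)^{2}\right) - 6503\right) - 37637 = \left(\left(3 - 6 + 36\right) - 6503\right) - 37637 = \left(33 - 6503\right) - 37637 = -6470 - 37637 = -44107$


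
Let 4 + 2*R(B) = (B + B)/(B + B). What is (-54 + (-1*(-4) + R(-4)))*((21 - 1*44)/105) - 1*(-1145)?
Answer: 242819/210 ≈ 1156.3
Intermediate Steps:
R(B) = -3/2 (R(B) = -2 + ((B + B)/(B + B))/2 = -2 + ((2*B)/((2*B)))/2 = -2 + ((2*B)*(1/(2*B)))/2 = -2 + (1/2)*1 = -2 + 1/2 = -3/2)
(-54 + (-1*(-4) + R(-4)))*((21 - 1*44)/105) - 1*(-1145) = (-54 + (-1*(-4) - 3/2))*((21 - 1*44)/105) - 1*(-1145) = (-54 + (4 - 3/2))*((21 - 44)*(1/105)) + 1145 = (-54 + 5/2)*(-23*1/105) + 1145 = -103/2*(-23/105) + 1145 = 2369/210 + 1145 = 242819/210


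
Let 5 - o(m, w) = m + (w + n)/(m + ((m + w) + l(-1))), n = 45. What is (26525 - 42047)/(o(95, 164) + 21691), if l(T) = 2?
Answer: -141688/197173 ≈ -0.71860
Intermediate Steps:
o(m, w) = 5 - m - (45 + w)/(2 + w + 2*m) (o(m, w) = 5 - (m + (w + 45)/(m + ((m + w) + 2))) = 5 - (m + (45 + w)/(m + (2 + m + w))) = 5 - (m + (45 + w)/(2 + w + 2*m)) = 5 + (-m - (45 + w)/(2 + w + 2*m)) = 5 - m - (45 + w)/(2 + w + 2*m))
(26525 - 42047)/(o(95, 164) + 21691) = (26525 - 42047)/((-35 - 2*95**2 + 4*164 + 8*95 - 1*95*164)/(2 + 164 + 2*95) + 21691) = -15522/((-35 - 2*9025 + 656 + 760 - 15580)/(2 + 164 + 190) + 21691) = -15522/((-35 - 18050 + 656 + 760 - 15580)/356 + 21691) = -15522/((1/356)*(-32249) + 21691) = -15522/(-32249/356 + 21691) = -15522/7689747/356 = -15522*356/7689747 = -141688/197173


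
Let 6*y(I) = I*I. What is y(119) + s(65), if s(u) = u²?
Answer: 39511/6 ≈ 6585.2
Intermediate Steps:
y(I) = I²/6 (y(I) = (I*I)/6 = I²/6)
y(119) + s(65) = (⅙)*119² + 65² = (⅙)*14161 + 4225 = 14161/6 + 4225 = 39511/6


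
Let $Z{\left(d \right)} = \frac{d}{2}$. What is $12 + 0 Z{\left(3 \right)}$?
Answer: $12$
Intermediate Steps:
$Z{\left(d \right)} = \frac{d}{2}$ ($Z{\left(d \right)} = d \frac{1}{2} = \frac{d}{2}$)
$12 + 0 Z{\left(3 \right)} = 12 + 0 \cdot \frac{1}{2} \cdot 3 = 12 + 0 \cdot \frac{3}{2} = 12 + 0 = 12$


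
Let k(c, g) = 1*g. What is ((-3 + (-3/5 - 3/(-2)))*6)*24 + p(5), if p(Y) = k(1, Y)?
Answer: -1487/5 ≈ -297.40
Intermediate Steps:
k(c, g) = g
p(Y) = Y
((-3 + (-3/5 - 3/(-2)))*6)*24 + p(5) = ((-3 + (-3/5 - 3/(-2)))*6)*24 + 5 = ((-3 + (-3*⅕ - 3*(-½)))*6)*24 + 5 = ((-3 + (-⅗ + 3/2))*6)*24 + 5 = ((-3 + 9/10)*6)*24 + 5 = -21/10*6*24 + 5 = -63/5*24 + 5 = -1512/5 + 5 = -1487/5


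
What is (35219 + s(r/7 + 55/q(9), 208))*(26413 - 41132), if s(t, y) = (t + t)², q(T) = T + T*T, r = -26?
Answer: -2059734057148/3969 ≈ -5.1896e+8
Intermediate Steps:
q(T) = T + T²
s(t, y) = 4*t² (s(t, y) = (2*t)² = 4*t²)
(35219 + s(r/7 + 55/q(9), 208))*(26413 - 41132) = (35219 + 4*(-26/7 + 55/((9*(1 + 9))))²)*(26413 - 41132) = (35219 + 4*(-26*⅐ + 55/((9*10)))²)*(-14719) = (35219 + 4*(-26/7 + 55/90)²)*(-14719) = (35219 + 4*(-26/7 + 55*(1/90))²)*(-14719) = (35219 + 4*(-26/7 + 11/18)²)*(-14719) = (35219 + 4*(-391/126)²)*(-14719) = (35219 + 4*(152881/15876))*(-14719) = (35219 + 152881/3969)*(-14719) = (139937092/3969)*(-14719) = -2059734057148/3969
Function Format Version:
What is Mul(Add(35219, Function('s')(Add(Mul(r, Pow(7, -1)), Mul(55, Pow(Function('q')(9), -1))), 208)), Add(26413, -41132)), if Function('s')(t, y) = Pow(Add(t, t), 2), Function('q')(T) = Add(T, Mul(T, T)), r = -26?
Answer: Rational(-2059734057148, 3969) ≈ -5.1896e+8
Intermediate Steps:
Function('q')(T) = Add(T, Pow(T, 2))
Function('s')(t, y) = Mul(4, Pow(t, 2)) (Function('s')(t, y) = Pow(Mul(2, t), 2) = Mul(4, Pow(t, 2)))
Mul(Add(35219, Function('s')(Add(Mul(r, Pow(7, -1)), Mul(55, Pow(Function('q')(9), -1))), 208)), Add(26413, -41132)) = Mul(Add(35219, Mul(4, Pow(Add(Mul(-26, Pow(7, -1)), Mul(55, Pow(Mul(9, Add(1, 9)), -1))), 2))), Add(26413, -41132)) = Mul(Add(35219, Mul(4, Pow(Add(Mul(-26, Rational(1, 7)), Mul(55, Pow(Mul(9, 10), -1))), 2))), -14719) = Mul(Add(35219, Mul(4, Pow(Add(Rational(-26, 7), Mul(55, Pow(90, -1))), 2))), -14719) = Mul(Add(35219, Mul(4, Pow(Add(Rational(-26, 7), Mul(55, Rational(1, 90))), 2))), -14719) = Mul(Add(35219, Mul(4, Pow(Add(Rational(-26, 7), Rational(11, 18)), 2))), -14719) = Mul(Add(35219, Mul(4, Pow(Rational(-391, 126), 2))), -14719) = Mul(Add(35219, Mul(4, Rational(152881, 15876))), -14719) = Mul(Add(35219, Rational(152881, 3969)), -14719) = Mul(Rational(139937092, 3969), -14719) = Rational(-2059734057148, 3969)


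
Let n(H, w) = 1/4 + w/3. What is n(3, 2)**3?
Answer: 1331/1728 ≈ 0.77025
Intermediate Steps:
n(H, w) = 1/4 + w/3 (n(H, w) = 1*(1/4) + w*(1/3) = 1/4 + w/3)
n(3, 2)**3 = (1/4 + (1/3)*2)**3 = (1/4 + 2/3)**3 = (11/12)**3 = 1331/1728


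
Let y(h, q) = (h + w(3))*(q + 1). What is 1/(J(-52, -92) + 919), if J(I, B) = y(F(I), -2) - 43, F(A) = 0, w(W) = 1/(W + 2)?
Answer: 5/4379 ≈ 0.0011418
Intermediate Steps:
w(W) = 1/(2 + W)
y(h, q) = (1 + q)*(⅕ + h) (y(h, q) = (h + 1/(2 + 3))*(q + 1) = (h + 1/5)*(1 + q) = (h + ⅕)*(1 + q) = (⅕ + h)*(1 + q) = (1 + q)*(⅕ + h))
J(I, B) = -216/5 (J(I, B) = (⅕ + 0 + (⅕)*(-2) + 0*(-2)) - 43 = (⅕ + 0 - ⅖ + 0) - 43 = -⅕ - 43 = -216/5)
1/(J(-52, -92) + 919) = 1/(-216/5 + 919) = 1/(4379/5) = 5/4379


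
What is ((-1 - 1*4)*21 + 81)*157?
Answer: -3768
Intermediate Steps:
((-1 - 1*4)*21 + 81)*157 = ((-1 - 4)*21 + 81)*157 = (-5*21 + 81)*157 = (-105 + 81)*157 = -24*157 = -3768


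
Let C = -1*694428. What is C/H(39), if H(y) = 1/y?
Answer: -27082692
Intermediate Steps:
C = -694428
C/H(39) = -694428/(1/39) = -694428/1/39 = -694428*39 = -27082692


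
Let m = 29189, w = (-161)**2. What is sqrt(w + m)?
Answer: sqrt(55110) ≈ 234.76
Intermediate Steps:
w = 25921
sqrt(w + m) = sqrt(25921 + 29189) = sqrt(55110)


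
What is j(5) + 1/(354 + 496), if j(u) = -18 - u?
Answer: -19549/850 ≈ -22.999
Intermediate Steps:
j(5) + 1/(354 + 496) = (-18 - 1*5) + 1/(354 + 496) = (-18 - 5) + 1/850 = -23 + 1/850 = -19549/850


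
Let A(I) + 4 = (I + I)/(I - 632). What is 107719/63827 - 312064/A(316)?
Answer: 9959377621/191481 ≈ 52012.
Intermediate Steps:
A(I) = -4 + 2*I/(-632 + I) (A(I) = -4 + (I + I)/(I - 632) = -4 + (2*I)/(-632 + I) = -4 + 2*I/(-632 + I))
107719/63827 - 312064/A(316) = 107719/63827 - 312064*(-632 + 316)/(2*(1264 - 1*316)) = 107719*(1/63827) - 312064*(-158/(1264 - 316)) = 107719/63827 - 312064/(2*(-1/316)*948) = 107719/63827 - 312064/(-6) = 107719/63827 - 312064*(-⅙) = 107719/63827 + 156032/3 = 9959377621/191481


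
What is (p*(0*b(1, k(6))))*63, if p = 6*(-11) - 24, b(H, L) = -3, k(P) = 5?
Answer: 0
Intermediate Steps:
p = -90 (p = -66 - 24 = -90)
(p*(0*b(1, k(6))))*63 = -0*(-3)*63 = -90*0*63 = 0*63 = 0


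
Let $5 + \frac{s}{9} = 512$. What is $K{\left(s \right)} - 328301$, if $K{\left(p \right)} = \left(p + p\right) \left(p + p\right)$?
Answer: $82955575$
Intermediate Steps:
$s = 4563$ ($s = -45 + 9 \cdot 512 = -45 + 4608 = 4563$)
$K{\left(p \right)} = 4 p^{2}$ ($K{\left(p \right)} = 2 p 2 p = 4 p^{2}$)
$K{\left(s \right)} - 328301 = 4 \cdot 4563^{2} - 328301 = 4 \cdot 20820969 - 328301 = 83283876 - 328301 = 82955575$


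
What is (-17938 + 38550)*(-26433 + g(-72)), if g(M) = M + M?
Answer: -547805124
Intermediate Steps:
g(M) = 2*M
(-17938 + 38550)*(-26433 + g(-72)) = (-17938 + 38550)*(-26433 + 2*(-72)) = 20612*(-26433 - 144) = 20612*(-26577) = -547805124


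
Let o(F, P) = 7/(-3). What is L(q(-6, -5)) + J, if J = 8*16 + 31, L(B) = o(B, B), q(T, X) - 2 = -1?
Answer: 470/3 ≈ 156.67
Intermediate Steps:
q(T, X) = 1 (q(T, X) = 2 - 1 = 1)
o(F, P) = -7/3 (o(F, P) = 7*(-⅓) = -7/3)
L(B) = -7/3
J = 159 (J = 128 + 31 = 159)
L(q(-6, -5)) + J = -7/3 + 159 = 470/3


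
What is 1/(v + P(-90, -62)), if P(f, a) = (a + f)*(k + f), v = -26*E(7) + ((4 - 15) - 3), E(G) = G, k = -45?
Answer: 1/20324 ≈ 4.9203e-5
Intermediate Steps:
v = -196 (v = -26*7 + ((4 - 15) - 3) = -182 + (-11 - 3) = -182 - 14 = -196)
P(f, a) = (-45 + f)*(a + f) (P(f, a) = (a + f)*(-45 + f) = (-45 + f)*(a + f))
1/(v + P(-90, -62)) = 1/(-196 + ((-90)² - 45*(-62) - 45*(-90) - 62*(-90))) = 1/(-196 + (8100 + 2790 + 4050 + 5580)) = 1/(-196 + 20520) = 1/20324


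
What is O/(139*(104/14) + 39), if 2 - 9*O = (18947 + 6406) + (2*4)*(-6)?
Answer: -177121/67509 ≈ -2.6237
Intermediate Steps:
O = -25303/9 (O = 2/9 - ((18947 + 6406) + (2*4)*(-6))/9 = 2/9 - (25353 + 8*(-6))/9 = 2/9 - (25353 - 48)/9 = 2/9 - ⅑*25305 = 2/9 - 8435/3 = -25303/9 ≈ -2811.4)
O/(139*(104/14) + 39) = -25303/(9*(139*(104/14) + 39)) = -25303/(9*(139*(104*(1/14)) + 39)) = -25303/(9*(139*(52/7) + 39)) = -25303/(9*(7228/7 + 39)) = -25303/(9*7501/7) = -25303/9*7/7501 = -177121/67509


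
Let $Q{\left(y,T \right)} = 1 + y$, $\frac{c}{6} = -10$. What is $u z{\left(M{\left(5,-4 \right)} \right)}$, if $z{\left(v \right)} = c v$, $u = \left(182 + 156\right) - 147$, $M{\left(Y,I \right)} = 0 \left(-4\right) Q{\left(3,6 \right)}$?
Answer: $0$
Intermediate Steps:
$c = -60$ ($c = 6 \left(-10\right) = -60$)
$M{\left(Y,I \right)} = 0$ ($M{\left(Y,I \right)} = 0 \left(-4\right) \left(1 + 3\right) = 0 \cdot 4 = 0$)
$u = 191$ ($u = 338 - 147 = 191$)
$z{\left(v \right)} = - 60 v$
$u z{\left(M{\left(5,-4 \right)} \right)} = 191 \left(\left(-60\right) 0\right) = 191 \cdot 0 = 0$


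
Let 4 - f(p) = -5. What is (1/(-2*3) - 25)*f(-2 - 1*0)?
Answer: -453/2 ≈ -226.50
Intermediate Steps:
f(p) = 9 (f(p) = 4 - 1*(-5) = 4 + 5 = 9)
(1/(-2*3) - 25)*f(-2 - 1*0) = (1/(-2*3) - 25)*9 = (1/(-6) - 25)*9 = (-⅙ - 25)*9 = -151/6*9 = -453/2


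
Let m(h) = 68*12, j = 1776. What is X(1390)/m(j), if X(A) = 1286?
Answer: 643/408 ≈ 1.5760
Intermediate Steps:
m(h) = 816
X(1390)/m(j) = 1286/816 = 1286*(1/816) = 643/408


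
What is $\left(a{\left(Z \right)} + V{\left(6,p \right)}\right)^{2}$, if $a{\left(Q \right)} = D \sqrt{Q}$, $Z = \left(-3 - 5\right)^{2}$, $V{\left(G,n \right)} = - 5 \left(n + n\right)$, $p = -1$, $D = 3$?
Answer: $1156$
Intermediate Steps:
$V{\left(G,n \right)} = - 10 n$ ($V{\left(G,n \right)} = - 5 \cdot 2 n = - 10 n$)
$Z = 64$ ($Z = \left(-8\right)^{2} = 64$)
$a{\left(Q \right)} = 3 \sqrt{Q}$
$\left(a{\left(Z \right)} + V{\left(6,p \right)}\right)^{2} = \left(3 \sqrt{64} - -10\right)^{2} = \left(3 \cdot 8 + 10\right)^{2} = \left(24 + 10\right)^{2} = 34^{2} = 1156$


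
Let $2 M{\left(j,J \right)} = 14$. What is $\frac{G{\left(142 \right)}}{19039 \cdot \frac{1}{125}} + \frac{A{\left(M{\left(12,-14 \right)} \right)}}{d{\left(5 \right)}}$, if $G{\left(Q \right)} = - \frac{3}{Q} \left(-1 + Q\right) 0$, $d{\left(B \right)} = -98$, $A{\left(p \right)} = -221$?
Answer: $\frac{221}{98} \approx 2.2551$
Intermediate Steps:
$M{\left(j,J \right)} = 7$ ($M{\left(j,J \right)} = \frac{1}{2} \cdot 14 = 7$)
$G{\left(Q \right)} = 0$ ($G{\left(Q \right)} = - \frac{3 \left(-1 + Q\right)}{Q} 0 = 0$)
$\frac{G{\left(142 \right)}}{19039 \cdot \frac{1}{125}} + \frac{A{\left(M{\left(12,-14 \right)} \right)}}{d{\left(5 \right)}} = \frac{0}{19039 \cdot \frac{1}{125}} - \frac{221}{-98} = \frac{0}{19039 \cdot \frac{1}{125}} - - \frac{221}{98} = \frac{0}{\frac{19039}{125}} + \frac{221}{98} = 0 \cdot \frac{125}{19039} + \frac{221}{98} = 0 + \frac{221}{98} = \frac{221}{98}$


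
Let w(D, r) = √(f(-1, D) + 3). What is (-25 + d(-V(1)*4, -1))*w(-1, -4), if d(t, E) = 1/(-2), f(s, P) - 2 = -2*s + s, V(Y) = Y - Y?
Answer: -51*√6/2 ≈ -62.462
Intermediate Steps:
V(Y) = 0
f(s, P) = 2 - s (f(s, P) = 2 + (-2*s + s) = 2 - s)
w(D, r) = √6 (w(D, r) = √((2 - 1*(-1)) + 3) = √((2 + 1) + 3) = √(3 + 3) = √6)
d(t, E) = -½
(-25 + d(-V(1)*4, -1))*w(-1, -4) = (-25 - ½)*√6 = -51*√6/2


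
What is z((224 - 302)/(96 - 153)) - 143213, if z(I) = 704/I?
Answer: -1855081/13 ≈ -1.4270e+5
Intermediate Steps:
z((224 - 302)/(96 - 153)) - 143213 = 704/(((224 - 302)/(96 - 153))) - 143213 = 704/((-78/(-57))) - 143213 = 704/((-78*(-1/57))) - 143213 = 704/(26/19) - 143213 = 704*(19/26) - 143213 = 6688/13 - 143213 = -1855081/13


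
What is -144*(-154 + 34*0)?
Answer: 22176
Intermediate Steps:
-144*(-154 + 34*0) = -144*(-154 + 0) = -144*(-154) = 22176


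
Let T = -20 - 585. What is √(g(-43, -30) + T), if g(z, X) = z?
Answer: 18*I*√2 ≈ 25.456*I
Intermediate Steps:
T = -605
√(g(-43, -30) + T) = √(-43 - 605) = √(-648) = 18*I*√2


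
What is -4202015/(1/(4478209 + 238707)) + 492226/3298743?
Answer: -9340415208478118942/471249 ≈ -1.9821e+13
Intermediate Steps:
-4202015/(1/(4478209 + 238707)) + 492226/3298743 = -4202015/(1/4716916) + 492226*(1/3298743) = -4202015/1/4716916 + 70318/471249 = -4202015*4716916 + 70318/471249 = -19820551785740 + 70318/471249 = -9340415208478118942/471249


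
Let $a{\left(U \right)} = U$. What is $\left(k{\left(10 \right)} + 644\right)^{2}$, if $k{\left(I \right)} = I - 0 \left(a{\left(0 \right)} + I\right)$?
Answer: $427716$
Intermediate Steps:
$k{\left(I \right)} = I$ ($k{\left(I \right)} = I - 0 \left(0 + I\right) = I - 0 I = I - 0 = I + 0 = I$)
$\left(k{\left(10 \right)} + 644\right)^{2} = \left(10 + 644\right)^{2} = 654^{2} = 427716$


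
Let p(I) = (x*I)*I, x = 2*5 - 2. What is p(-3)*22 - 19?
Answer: 1565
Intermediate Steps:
x = 8 (x = 10 - 2 = 8)
p(I) = 8*I² (p(I) = (8*I)*I = 8*I²)
p(-3)*22 - 19 = (8*(-3)²)*22 - 19 = (8*9)*22 - 19 = 72*22 - 19 = 1584 - 19 = 1565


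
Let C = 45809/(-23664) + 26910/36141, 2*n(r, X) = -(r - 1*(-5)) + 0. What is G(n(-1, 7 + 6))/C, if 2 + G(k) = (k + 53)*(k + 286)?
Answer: -4128531572256/339594943 ≈ -12157.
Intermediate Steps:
n(r, X) = -5/2 - r/2 (n(r, X) = (-(r - 1*(-5)) + 0)/2 = (-(r + 5) + 0)/2 = (-(5 + r) + 0)/2 = ((-5 - r) + 0)/2 = (-5 - r)/2 = -5/2 - r/2)
G(k) = -2 + (53 + k)*(286 + k) (G(k) = -2 + (k + 53)*(k + 286) = -2 + (53 + k)*(286 + k))
C = -339594943/285080208 (C = 45809*(-1/23664) + 26910*(1/36141) = -45809/23664 + 8970/12047 = -339594943/285080208 ≈ -1.1912)
G(n(-1, 7 + 6))/C = (15156 + (-5/2 - ½*(-1))² + 339*(-5/2 - ½*(-1)))/(-339594943/285080208) = (15156 + (-5/2 + ½)² + 339*(-5/2 + ½))*(-285080208/339594943) = (15156 + (-2)² + 339*(-2))*(-285080208/339594943) = (15156 + 4 - 678)*(-285080208/339594943) = 14482*(-285080208/339594943) = -4128531572256/339594943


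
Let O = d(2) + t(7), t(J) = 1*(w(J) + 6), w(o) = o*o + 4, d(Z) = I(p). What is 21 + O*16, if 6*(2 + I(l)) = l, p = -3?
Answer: 925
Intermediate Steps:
I(l) = -2 + l/6
d(Z) = -5/2 (d(Z) = -2 + (1/6)*(-3) = -2 - 1/2 = -5/2)
w(o) = 4 + o**2 (w(o) = o**2 + 4 = 4 + o**2)
t(J) = 10 + J**2 (t(J) = 1*((4 + J**2) + 6) = 1*(10 + J**2) = 10 + J**2)
O = 113/2 (O = -5/2 + (10 + 7**2) = -5/2 + (10 + 49) = -5/2 + 59 = 113/2 ≈ 56.500)
21 + O*16 = 21 + (113/2)*16 = 21 + 904 = 925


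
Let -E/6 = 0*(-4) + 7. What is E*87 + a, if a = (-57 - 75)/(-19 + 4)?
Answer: -18226/5 ≈ -3645.2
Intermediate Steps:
E = -42 (E = -6*(0*(-4) + 7) = -6*(0 + 7) = -6*7 = -42)
a = 44/5 (a = -132/(-15) = -132*(-1/15) = 44/5 ≈ 8.8000)
E*87 + a = -42*87 + 44/5 = -3654 + 44/5 = -18226/5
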